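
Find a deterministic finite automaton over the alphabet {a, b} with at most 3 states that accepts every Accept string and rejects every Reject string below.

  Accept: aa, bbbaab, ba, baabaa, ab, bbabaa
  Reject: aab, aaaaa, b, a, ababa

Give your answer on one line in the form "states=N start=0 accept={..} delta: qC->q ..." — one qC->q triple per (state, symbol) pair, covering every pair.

State merging on the prefix tree: take the shortest (then alphabetical) example prefix whose next move is undefined and point that move at state 0, else 1, else 2, ...; a target is out if some Accept/Reject pair would then sit in one state with the same input left (inseparable). If every existing state is out, open a new one.
a: 0a undefined. 0a->0: no, aa/aaaaa meet in 0. Open state 1: 0a->1.
b: 0b undefined. 0b->0: no, bbbaab/aab meet in 1 with "ab" left. 0b->1: ok.
aa: 1a undefined. 1a->0: ok.
ab: 1b undefined. 1b->0: ok.
All examples now run through 2 states with every (state, symbol) defined. Accept strings end in {0}, Reject strings end in {1}; accept={0}.

states=2 start=0 accept={0} delta: 0a->1 0b->1 1a->0 1b->0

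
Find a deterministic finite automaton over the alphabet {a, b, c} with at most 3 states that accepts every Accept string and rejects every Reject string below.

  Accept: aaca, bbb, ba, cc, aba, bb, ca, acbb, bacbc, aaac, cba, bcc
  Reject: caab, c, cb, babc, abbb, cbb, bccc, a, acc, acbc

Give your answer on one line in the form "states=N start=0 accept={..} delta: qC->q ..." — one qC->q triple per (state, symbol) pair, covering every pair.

Grow the machine one transition at a time. Run the examples from 0; the earliest place one falls off (shortest prefix, ties alphabetical) gets sent to the lowest-numbered state that keeps every Accept/Reject pair distinguishable — a pair clashes when both reach the same state with identical unread suffix — and to a fresh state only if none does.
a: 0a undefined. 0a->0: no, bbb/abbb meet in 0 with "bbb" left. Open state 1: 0a->1.
b: 0b undefined. 0b->0: no, ba/a meet in 1. 0b->1: no, bcc/acc meet in 1 with "cc" left. Open state 2: 0b->2.
c: 0c undefined. 0c->0: no, cc/c meet in 0. 0c->1: ok.
aa: 1a undefined. 1a->0: ok.
ab: 1b undefined. 1b->0: no, aaca/caab meet in 0. 1b->1: ok.
ac: 1c undefined. 1c->0: ok.
ba: 2a undefined. 2a->0: ok.
bb: 2b undefined. 2b->0: ok.
bc: 2c undefined. 2c->0: no, aaca/babc meet in 0. 2c->1: ok.
All examples now run through 3 states with every (state, symbol) defined. Accept strings end in {0,2}, Reject strings end in {1}; accept={0,2}.

states=3 start=0 accept={0,2} delta: 0a->1 0b->2 0c->1 1a->0 1b->1 1c->0 2a->0 2b->0 2c->1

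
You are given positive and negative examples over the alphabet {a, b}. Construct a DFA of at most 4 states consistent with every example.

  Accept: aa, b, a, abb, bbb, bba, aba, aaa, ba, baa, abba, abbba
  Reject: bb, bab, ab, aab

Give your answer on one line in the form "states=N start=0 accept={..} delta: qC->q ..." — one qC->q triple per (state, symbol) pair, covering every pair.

Fold the examples into a partial DFA from state 0: repeatedly fix the first undefined (state, symbol) met by the shortest-then-alphabetical prefix, trying targets in increasing order and rejecting any under which an Accept and a Reject string meet in one state with the same remainder; add a state when all current targets are rejected. Accepting states are where Accept strings end.
a: 0a undefined. 0a->0: no, b/ab meet in 0 with "b" left. Open state 1: 0a->1.
b: 0b undefined. 0b->0: no, b/bb meet in 0. 0b->1: ok.
aa: 1a undefined. 1a->0: no, b/bab meet in 1. 1a->1: ok.
ab: 1b undefined. 1b->0: ok.
All examples now run through 2 states with every (state, symbol) defined. Accept strings end in {1}, Reject strings end in {0}; accept={1}.

states=2 start=0 accept={1} delta: 0a->1 0b->1 1a->1 1b->0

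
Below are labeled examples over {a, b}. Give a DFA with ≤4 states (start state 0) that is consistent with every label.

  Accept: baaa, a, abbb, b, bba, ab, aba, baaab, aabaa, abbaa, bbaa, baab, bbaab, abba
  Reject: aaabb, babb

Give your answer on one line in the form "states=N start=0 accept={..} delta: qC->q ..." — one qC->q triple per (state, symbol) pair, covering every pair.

Grow the machine one transition at a time. Run the examples from 0; the earliest place one falls off (shortest prefix, ties alphabetical) gets sent to the lowest-numbered state that keeps every Accept/Reject pair distinguishable — a pair clashes when both reach the same state with identical unread suffix — and to a fresh state only if none does.
a: 0a undefined. 0a->0: ok.
b: 0b undefined. 0b->0: no, baaa/aaabb meet in 0. Open state 1: 0b->1.
ba: 1a undefined. 1a->0: ok.
bb: 1b undefined. 1b->0: no, baaa/aaabb meet in 0. 1b->1: no, abbb/aaabb meet in 1. Open state 2: 1b->2.
bba: 2a undefined. 2a->0: ok.
abbb: 2b undefined. 2b->0: ok.
All examples now run through 3 states with every (state, symbol) defined. Accept strings end in {0,1}, Reject strings end in {2}; accept={0,1}.

states=3 start=0 accept={0,1} delta: 0a->0 0b->1 1a->0 1b->2 2a->0 2b->0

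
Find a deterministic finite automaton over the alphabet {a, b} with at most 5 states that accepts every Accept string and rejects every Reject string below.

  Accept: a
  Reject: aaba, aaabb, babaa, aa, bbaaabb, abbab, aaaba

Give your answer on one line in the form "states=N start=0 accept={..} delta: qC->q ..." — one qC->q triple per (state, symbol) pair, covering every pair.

states=3 start=0 accept={1} delta: 0a->1 0b->0 1a->2 1b->0 2a->2 2b->1

Grow the machine one transition at a time. Run the examples from 0; the earliest place one falls off (shortest prefix, ties alphabetical) gets sent to the lowest-numbered state that keeps every Accept/Reject pair distinguishable — a pair clashes when both reach the same state with identical unread suffix — and to a fresh state only if none does.
a: 0a undefined. 0a->0: no, a/aa meet in 0. Open state 1: 0a->1.
b: 0b undefined. 0b->0: ok.
aa: 1a undefined. 1a->0: no, a/aaba meet in 1. 1a->1: no, a/aa meet in 1. Open state 2: 1a->2.
ab: 1b undefined. 1b->0: ok.
aaa: 2a undefined. 2a->0: no, a/aaaba meet in 1. 2a->1: no, a/aaaba meet in 1. 2a->2: ok.
aab: 2b undefined. 2b->0: no, a/aaba meet in 1. 2b->1: ok.
All examples now run through 3 states with every (state, symbol) defined. Accept strings end in {1}, Reject strings end in {0,2}; accept={1}.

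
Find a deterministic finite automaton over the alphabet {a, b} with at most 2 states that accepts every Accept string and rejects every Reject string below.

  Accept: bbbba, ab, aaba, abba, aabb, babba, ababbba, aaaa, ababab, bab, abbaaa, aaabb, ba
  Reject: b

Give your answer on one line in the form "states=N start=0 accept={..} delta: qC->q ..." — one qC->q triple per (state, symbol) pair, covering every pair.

Fold the examples into a partial DFA from state 0: repeatedly fix the first undefined (state, symbol) met by the shortest-then-alphabetical prefix, trying targets in increasing order and rejecting any under which an Accept and a Reject string meet in one state with the same remainder; add a state when all current targets are rejected. Accepting states are where Accept strings end.
a: 0a undefined. 0a->0: no, ab/b meet in 0 with "b" left. Open state 1: 0a->1.
b: 0b undefined. 0b->0: ok.
aa: 1a undefined. 1a->0: no, aabb/b meet in 0. 1a->1: ok.
ab: 1b undefined. 1b->0: no, ab/b meet in 0. 1b->1: ok.
All examples now run through 2 states with every (state, symbol) defined. Accept strings end in {1}, Reject strings end in {0}; accept={1}.

states=2 start=0 accept={1} delta: 0a->1 0b->0 1a->1 1b->1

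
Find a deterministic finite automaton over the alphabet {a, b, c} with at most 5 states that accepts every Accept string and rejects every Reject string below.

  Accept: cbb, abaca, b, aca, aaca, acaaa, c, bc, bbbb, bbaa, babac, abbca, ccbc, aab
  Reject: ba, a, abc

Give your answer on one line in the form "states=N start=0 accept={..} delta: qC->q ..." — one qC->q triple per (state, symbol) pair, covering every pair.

Fold the examples into a partial DFA from state 0: repeatedly fix the first undefined (state, symbol) met by the shortest-then-alphabetical prefix, trying targets in increasing order and rejecting any under which an Accept and a Reject string meet in one state with the same remainder; add a state when all current targets are rejected. Accepting states are where Accept strings end.
a: 0a undefined. 0a->0: no, bc/abc meet in 0 with "bc" left. Open state 1: 0a->1.
b: 0b undefined. 0b->0: ok.
c: 0c undefined. 0c->0: ok.
aa: 1a undefined. 1a->0: no, aaca/ba meet in 1. 1a->1: no, bbaa/ba meet in 1. Open state 2: 1a->2.
ab: 1b undefined. 1b->0: no, cbb/abc meet in 0. 1b->1: ok.
ac: 1c undefined. 1c->0: no, cbb/abc meet in 0. 1c->1: ok.
aab: 2b undefined. 2b->0: ok.
aac: 2c undefined. 2c->0: no, abaca/ba meet in 1. 2c->1: no, babac/ba meet in 1. 2c->2: ok.
aaca: 2a undefined. 2a->0: no, acaaa/ba meet in 1. 2a->1: no, abaca/ba meet in 1. 2a->2: ok.
All examples now run through 3 states with every (state, symbol) defined. Accept strings end in {0,2}, Reject strings end in {1}; accept={0,2}.

states=3 start=0 accept={0,2} delta: 0a->1 0b->0 0c->0 1a->2 1b->1 1c->1 2a->2 2b->0 2c->2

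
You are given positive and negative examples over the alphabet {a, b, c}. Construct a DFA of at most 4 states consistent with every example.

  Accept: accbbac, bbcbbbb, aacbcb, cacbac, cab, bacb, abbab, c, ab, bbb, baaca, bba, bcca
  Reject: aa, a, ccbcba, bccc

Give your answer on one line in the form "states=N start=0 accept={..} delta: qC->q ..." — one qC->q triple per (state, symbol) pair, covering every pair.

State merging on the prefix tree: take the shortest (then alphabetical) example prefix whose next move is undefined and point that move at state 0, else 1, else 2, ...; a target is out if some Accept/Reject pair would then sit in one state with the same input left (inseparable). If every existing state is out, open a new one.
a: 0a undefined. 0a->0: ok.
b: 0b undefined. 0b->0: no, abbab/aa meet in 0. Open state 1: 0b->1.
c: 0c undefined. 0c->0: no, c/aa meet in 0. 0c->1: ok.
ba: 1a undefined. 1a->0: no, baaca/aa meet in 0. 1a->1: ok.
bb: 1b undefined. 1b->0: no, aacbcb/aa meet in 0. 1b->1: ok.
bc: 1c undefined. 1c->0: no, accbbac/aa meet in 0. 1c->1: no, accbbac/ccbcba meet in 1. Open state 2: 1c->2.
bcc: 2c undefined. 2c->0: no, cab/bccc meet in 1. 2c->1: ok.
ccb: 2b undefined. 2b->0: no, accbbac/bccc meet in 2. 2b->1: no, accbbac/bccc meet in 2. 2b->2: no, bbcbbbb/bccc meet in 2. Open state 3: 2b->3.
ccbc: 3c undefined. 3c->0: no, cab/ccbcba meet in 1. 3c->1: no, cab/ccbcba meet in 1. 3c->2: ok.
accbb: 3b undefined. 3b->0: ok.
baaca: 2a undefined. 2a->0: no, baaca/aa meet in 0. 2a->1: ok.
cacba: 3a undefined. 3a->0: ok.
All examples now run through 4 states with every (state, symbol) defined. Accept strings end in {1,3}, Reject strings end in {0,2}; accept={1,3}.

states=4 start=0 accept={1,3} delta: 0a->0 0b->1 0c->1 1a->1 1b->1 1c->2 2a->1 2b->3 2c->1 3a->0 3b->0 3c->2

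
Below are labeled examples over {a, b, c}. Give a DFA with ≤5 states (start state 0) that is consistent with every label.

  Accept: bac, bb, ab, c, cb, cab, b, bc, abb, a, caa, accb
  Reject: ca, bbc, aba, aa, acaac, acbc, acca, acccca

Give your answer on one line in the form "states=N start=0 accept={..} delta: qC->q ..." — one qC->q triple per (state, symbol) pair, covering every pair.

states=4 start=0 accept={1,2} delta: 0a->1 0b->1 0c->1 1a->0 1b->2 1c->2 2a->3 2b->2 2c->3 3a->3 3b->1 3c->0

State merging on the prefix tree: take the shortest (then alphabetical) example prefix whose next move is undefined and point that move at state 0, else 1, else 2, ...; a target is out if some Accept/Reject pair would then sit in one state with the same input left (inseparable). If every existing state is out, open a new one.
a: 0a undefined. 0a->0: no, a/aa meet in 0. Open state 1: 0a->1.
b: 0b undefined. 0b->0: no, c/bbc meet in 0 with "c" left. 0b->1: ok.
c: 0c undefined. 0c->0: no, cb/ca meet in 1. 0c->1: ok.
aa: 1a undefined. 1a->0: ok.
ab: 1b undefined. 1b->0: no, bac/bbc meet in 1. 1b->1: no, bc/bbc meet in 1 with "c" left. Open state 2: 1b->2.
ac: 1c undefined. 1c->0: no, bac/acaac meet in 1. 1c->1: no, bac/acaac meet in 1. 1c->2: ok.
aba: 2a undefined. 2a->0: no, bb/acaac meet in 2. 2a->1: no, bac/aba meet in 1. 2a->2: no, bb/aba meet in 2. Open state 3: 2a->3.
abb: 2b undefined. 2b->0: no, bac/acbc meet in 1. 2b->1: no, bb/acbc meet in 2. 2b->2: ok.
acc: 2c undefined. 2c->0: no, bac/acca meet in 1. 2c->1: no, bac/bbc meet in 1. 2c->2: no, bb/bbc meet in 2. 2c->3: ok.
acaa: 3a undefined. 3a->0: no, bac/acaac meet in 1. 3a->1: no, bac/acca meet in 1. 3a->2: no, bb/acca meet in 2. 3a->3: ok.
accb: 3b undefined. 3b->0: no, accb/ca meet in 0. 3b->1: ok.
accc: 3c undefined. 3c->0: ok.
All examples now run through 4 states with every (state, symbol) defined. Accept strings end in {1,2}, Reject strings end in {0,3}; accept={1,2}.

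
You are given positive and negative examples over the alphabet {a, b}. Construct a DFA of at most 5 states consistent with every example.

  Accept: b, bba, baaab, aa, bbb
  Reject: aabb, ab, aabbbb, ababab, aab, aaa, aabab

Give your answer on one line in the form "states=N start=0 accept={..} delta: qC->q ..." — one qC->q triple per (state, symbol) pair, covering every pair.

states=5 start=0 accept={0,1,2} delta: 0a->1 0b->0 1a->2 1b->3 2a->3 2b->4 3a->0 3b->1 4a->1 4b->3

Fold the examples into a partial DFA from state 0: repeatedly fix the first undefined (state, symbol) met by the shortest-then-alphabetical prefix, trying targets in increasing order and rejecting any under which an Accept and a Reject string meet in one state with the same remainder; add a state when all current targets are rejected. Accepting states are where Accept strings end.
a: 0a undefined. 0a->0: no, b/ab meet in 0 with "b" left. Open state 1: 0a->1.
b: 0b undefined. 0b->0: ok.
aa: 1a undefined. 1a->0: no, b/aabb meet in 0. 1a->1: no, bba/aaa meet in 1. Open state 2: 1a->2.
ab: 1b undefined. 1b->0: no, b/ab meet in 0. 1b->1: no, bba/ab meet in 1. 1b->2: no, aa/ab meet in 2. Open state 3: 1b->3.
aaa: 2a undefined. 2a->0: no, b/aaa meet in 0. 2a->1: no, bba/aaa meet in 1. 2a->2: no, baaab/aab meet in 2 with "b" left. 2a->3: ok.
aab: 2b undefined. 2b->0: no, b/aabb meet in 0. 2b->1: no, bba/aab meet in 1. 2b->2: no, baaab/aabab meet in 3 with "b" left. 2b->3: no, baaab/aabb meet in 3 with "b" left. Open state 4: 2b->4.
aba: 3a undefined. 3a->0: ok.
aaba: 4a undefined. 4a->0: no, b/aabab meet in 0. 4a->1: ok.
aabb: 4b undefined. 4b->0: no, b/aabb meet in 0. 4b->1: no, bba/aabb meet in 1. 4b->2: no, aa/aabb meet in 2. 4b->3: ok.
aabbb: 3b undefined. 3b->0: no, b/aabbbb meet in 0. 3b->1: ok.
All examples now run through 5 states with every (state, symbol) defined. Accept strings end in {0,1,2}, Reject strings end in {3,4}; accept={0,1,2}.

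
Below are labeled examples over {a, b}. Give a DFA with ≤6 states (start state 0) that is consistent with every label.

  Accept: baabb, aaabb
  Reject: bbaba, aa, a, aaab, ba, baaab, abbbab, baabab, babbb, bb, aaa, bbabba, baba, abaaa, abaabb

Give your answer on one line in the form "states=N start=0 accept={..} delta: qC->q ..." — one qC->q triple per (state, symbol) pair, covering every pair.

State merging on the prefix tree: take the shortest (then alphabetical) example prefix whose next move is undefined and point that move at state 0, else 1, else 2, ...; a target is out if some Accept/Reject pair would then sit in one state with the same input left (inseparable). If every existing state is out, open a new one.
a: 0a undefined. 0a->0: no, baabb/abaabb meet in 0 with "baabb" left. Open state 1: 0a->1.
b: 0b undefined. 0b->0: ok.
aa: 1a undefined. 1a->0: no, baabb/aa meet in 0. 1a->1: ok.
ab: 1b undefined. 1b->0: no, baabb/aaab meet in 0. 1b->1: no, baabb/bbaba meet in 1. Open state 2: 1b->2.
aba: 2a undefined. 2a->0: no, baabb/abaabb meet in 2 with "b" left. 2a->1: no, baabb/abaabb meet in 2 with "b" left. 2a->2: no, baabb/baabab meet in 2 with "b" left. Open state 3: 2a->3.
abb: 2b undefined. 2b->0: no, baabb/babbb meet in 0. 2b->1: no, baabb/aa meet in 1. 2b->2: no, baabb/aaab meet in 2. 2b->3: no, baabb/bbaba meet in 3. Open state 4: 2b->4.
abaa: 3a undefined. 3a->0: ok.
abbb: 4b undefined. 4b->0: ok.
baabab: 3b undefined. 3b->0: ok.
bbabba: 4a undefined. 4a->0: ok.
All examples now run through 5 states with every (state, symbol) defined. Accept strings end in {4}, Reject strings end in {0,1,2,3}; accept={4}.

states=5 start=0 accept={4} delta: 0a->1 0b->0 1a->1 1b->2 2a->3 2b->4 3a->0 3b->0 4a->0 4b->0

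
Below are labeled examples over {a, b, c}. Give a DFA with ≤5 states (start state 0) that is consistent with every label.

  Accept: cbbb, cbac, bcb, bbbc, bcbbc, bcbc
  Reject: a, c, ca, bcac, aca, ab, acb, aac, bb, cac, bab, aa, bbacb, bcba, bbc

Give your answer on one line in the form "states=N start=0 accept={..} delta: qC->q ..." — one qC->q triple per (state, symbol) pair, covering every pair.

states=4 start=0 accept={3} delta: 0a->0 0b->1 0c->0 1a->1 1b->2 1c->3 2a->0 2b->3 2c->0 3a->0 3b->3 3c->3

Fold the examples into a partial DFA from state 0: repeatedly fix the first undefined (state, symbol) met by the shortest-then-alphabetical prefix, trying targets in increasing order and rejecting any under which an Accept and a Reject string meet in one state with the same remainder; add a state when all current targets are rejected. Accepting states are where Accept strings end.
a: 0a undefined. 0a->0: ok.
b: 0b undefined. 0b->0: no, bcb/acb meet in 0 with "cb" left. Open state 1: 0b->1.
c: 0c undefined. 0c->0: ok.
ba: 1a undefined. 1a->0: no, cbac/a meet in 0. 1a->1: ok.
bb: 1b undefined. 1b->0: no, cbbb/ab meet in 1. 1b->1: no, cbbb/ab meet in 1. Open state 2: 1b->2.
bc: 1c undefined. 1c->0: no, cbac/a meet in 0. 1c->1: no, cbac/bcac meet in 1. 1c->2: no, cbac/bb meet in 2. Open state 3: 1c->3.
bba: 2a undefined. 2a->0: ok.
bbb: 2b undefined. 2b->0: no, cbbb/a meet in 0. 2b->1: no, cbbb/ab meet in 1. 2b->2: no, cbbb/bb meet in 2. 2b->3: ok.
bbc: 2c undefined. 2c->0: ok.
bca: 3a undefined. 3a->0: ok.
bcb: 3b undefined. 3b->0: no, bcb/a meet in 0. 3b->1: no, bcb/ab meet in 1. 3b->2: no, bcb/bb meet in 2. 3b->3: ok.
bbbc: 3c undefined. 3c->0: no, bbbc/a meet in 0. 3c->1: no, bbbc/ab meet in 1. 3c->2: no, bbbc/bb meet in 2. 3c->3: ok.
All examples now run through 4 states with every (state, symbol) defined. Accept strings end in {3}, Reject strings end in {0,1,2}; accept={3}.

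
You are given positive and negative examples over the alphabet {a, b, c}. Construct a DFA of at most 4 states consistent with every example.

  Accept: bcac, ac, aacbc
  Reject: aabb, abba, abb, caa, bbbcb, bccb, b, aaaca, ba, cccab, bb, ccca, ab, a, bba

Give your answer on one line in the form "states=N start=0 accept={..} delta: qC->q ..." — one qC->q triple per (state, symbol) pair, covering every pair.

Fold the examples into a partial DFA from state 0: repeatedly fix the first undefined (state, symbol) met by the shortest-then-alphabetical prefix, trying targets in increasing order and rejecting any under which an Accept and a Reject string meet in one state with the same remainder; add a state when all current targets are rejected. Accepting states are where Accept strings end.
a: 0a undefined. 0a->0: ok.
b: 0b undefined. 0b->0: ok.
c: 0c undefined. 0c->0: no, bcac/aabb meet in 0. Open state 1: 0c->1.
ca: 1a undefined. 1a->0: ok.
cc: 1c undefined. 1c->0: ok.
aacb: 1b undefined. 1b->0: ok.
All examples now run through 2 states with every (state, symbol) defined. Accept strings end in {1}, Reject strings end in {0}; accept={1}.

states=2 start=0 accept={1} delta: 0a->0 0b->0 0c->1 1a->0 1b->0 1c->0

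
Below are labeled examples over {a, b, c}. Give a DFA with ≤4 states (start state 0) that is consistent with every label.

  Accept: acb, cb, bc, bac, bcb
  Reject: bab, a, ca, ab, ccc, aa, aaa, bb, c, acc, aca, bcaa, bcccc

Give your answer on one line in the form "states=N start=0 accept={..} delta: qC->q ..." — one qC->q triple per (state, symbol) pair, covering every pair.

states=4 start=0 accept={3} delta: 0a->0 0b->1 0c->2 1a->1 1b->0 1c->3 2a->0 2b->3 2c->0 3a->0 3b->3 3c->0

Fold the examples into a partial DFA from state 0: repeatedly fix the first undefined (state, symbol) met by the shortest-then-alphabetical prefix, trying targets in increasing order and rejecting any under which an Accept and a Reject string meet in one state with the same remainder; add a state when all current targets are rejected. Accepting states are where Accept strings end.
a: 0a undefined. 0a->0: ok.
b: 0b undefined. 0b->0: no, bc/c meet in 0 with "c" left. Open state 1: 0b->1.
c: 0c undefined. 0c->0: no, acb/ab meet in 1. 0c->1: no, acb/bb meet in 1 with "b" left. Open state 2: 0c->2.
ba: 1a undefined. 1a->0: no, bac/c meet in 2. 1a->1: ok.
bb: 1b undefined. 1b->0: ok.
bc: 1c undefined. 1c->0: no, bc/bab meet in 0. 1c->1: no, bc/ab meet in 1. 1c->2: no, bc/c meet in 2. Open state 3: 1c->3.
ca: 2a undefined. 2a->0: ok.
cb: 2b undefined. 2b->0: no, acb/bab meet in 0. 2b->1: no, acb/ab meet in 1. 2b->2: no, acb/c meet in 2. 2b->3: ok.
cc: 2c undefined. 2c->0: ok.
bca: 3a undefined. 3a->0: ok.
bcb: 3b undefined. 3b->0: no, bcb/bab meet in 0. 3b->1: no, bcb/ab meet in 1. 3b->2: no, bcb/ccc meet in 2. 3b->3: ok.
bcc: 3c undefined. 3c->0: ok.
All examples now run through 4 states with every (state, symbol) defined. Accept strings end in {3}, Reject strings end in {0,1,2}; accept={3}.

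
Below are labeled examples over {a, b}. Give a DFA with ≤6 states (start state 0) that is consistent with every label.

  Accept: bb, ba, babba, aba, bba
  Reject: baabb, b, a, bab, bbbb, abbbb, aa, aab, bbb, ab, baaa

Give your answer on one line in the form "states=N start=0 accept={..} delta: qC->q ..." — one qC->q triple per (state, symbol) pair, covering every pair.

Fold the examples into a partial DFA from state 0: repeatedly fix the first undefined (state, symbol) met by the shortest-then-alphabetical prefix, trying targets in increasing order and rejecting any under which an Accept and a Reject string meet in one state with the same remainder; add a state when all current targets are rejected. Accepting states are where Accept strings end.
a: 0a undefined. 0a->0: ok.
b: 0b undefined. 0b->0: no, bb/baabb meet in 0. Open state 1: 0b->1.
ba: 1a undefined. 1a->0: no, bb/baabb meet in 1 with "b" left. 1a->1: no, bb/bab meet in 1 with "b" left. Open state 2: 1a->2.
bb: 1b undefined. 1b->0: no, bb/a meet in 0. 1b->1: no, bb/b meet in 1. 1b->2: ok.
baa: 2a undefined. 2a->0: no, bb/baabb meet in 2. 2a->1: no, bb/baaa meet in 2. 2a->2: no, bb/baaa meet in 2. Open state 3: 2a->3.
bab: 2b undefined. 2b->0: ok.
baaa: 3a undefined. 3a->0: ok.
baab: 3b undefined. 3b->0: ok.
All examples now run through 4 states with every (state, symbol) defined. Accept strings end in {2,3}, Reject strings end in {0,1}; accept={2,3}.

states=4 start=0 accept={2,3} delta: 0a->0 0b->1 1a->2 1b->2 2a->3 2b->0 3a->0 3b->0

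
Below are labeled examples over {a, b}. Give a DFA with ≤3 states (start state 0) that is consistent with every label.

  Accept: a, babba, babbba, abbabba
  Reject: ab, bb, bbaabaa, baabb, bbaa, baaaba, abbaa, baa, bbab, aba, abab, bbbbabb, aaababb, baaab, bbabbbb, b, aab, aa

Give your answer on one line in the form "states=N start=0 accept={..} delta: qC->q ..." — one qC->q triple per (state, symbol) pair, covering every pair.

states=3 start=0 accept={1} delta: 0a->1 0b->0 1a->0 1b->2 2a->0 2b->0

Fold the examples into a partial DFA from state 0: repeatedly fix the first undefined (state, symbol) met by the shortest-then-alphabetical prefix, trying targets in increasing order and rejecting any under which an Accept and a Reject string meet in one state with the same remainder; add a state when all current targets are rejected. Accepting states are where Accept strings end.
a: 0a undefined. 0a->0: no, a/aa meet in 0. Open state 1: 0a->1.
b: 0b undefined. 0b->0: ok.
aa: 1a undefined. 1a->0: ok.
ab: 1b undefined. 1b->0: no, a/baaaba meet in 1. 1b->1: no, a/ab meet in 1. Open state 2: 1b->2.
aba: 2a undefined. 2a->0: ok.
abb: 2b undefined. 2b->0: ok.
All examples now run through 3 states with every (state, symbol) defined. Accept strings end in {1}, Reject strings end in {0,2}; accept={1}.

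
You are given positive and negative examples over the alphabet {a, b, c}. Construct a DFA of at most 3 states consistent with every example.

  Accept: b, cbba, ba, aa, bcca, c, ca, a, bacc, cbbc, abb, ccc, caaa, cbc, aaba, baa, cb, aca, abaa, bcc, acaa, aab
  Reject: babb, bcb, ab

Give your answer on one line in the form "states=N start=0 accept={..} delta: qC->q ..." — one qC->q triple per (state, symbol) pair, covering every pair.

states=3 start=0 accept={0,1} delta: 0a->1 0b->1 0c->0 1a->0 1b->2 1c->1 2a->0 2b->0 2c->0

State merging on the prefix tree: take the shortest (then alphabetical) example prefix whose next move is undefined and point that move at state 0, else 1, else 2, ...; a target is out if some Accept/Reject pair would then sit in one state with the same input left (inseparable). If every existing state is out, open a new one.
a: 0a undefined. 0a->0: no, b/ab meet in 0 with "b" left. Open state 1: 0a->1.
b: 0b undefined. 0b->0: no, abb/babb meet in 1 with "bb" left. 0b->1: ok.
c: 0c undefined. 0c->0: ok.
aa: 1a undefined. 1a->0: ok.
ab: 1b undefined. 1b->0: no, ba/babb meet in 0. 1b->1: no, b/babb meet in 1. Open state 2: 1b->2.
ac: 1c undefined. 1c->0: no, b/bcb meet in 1. 1c->1: ok.
aba: 2a undefined. 2a->0: ok.
abb: 2b undefined. 2b->0: ok.
cbbc: 2c undefined. 2c->0: ok.
All examples now run through 3 states with every (state, symbol) defined. Accept strings end in {0,1}, Reject strings end in {2}; accept={0,1}.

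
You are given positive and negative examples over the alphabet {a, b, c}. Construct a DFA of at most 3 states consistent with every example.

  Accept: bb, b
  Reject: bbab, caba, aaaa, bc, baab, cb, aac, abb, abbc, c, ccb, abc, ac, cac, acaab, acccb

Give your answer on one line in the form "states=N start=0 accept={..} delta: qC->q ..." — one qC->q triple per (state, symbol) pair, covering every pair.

Fold the examples into a partial DFA from state 0: repeatedly fix the first undefined (state, symbol) met by the shortest-then-alphabetical prefix, trying targets in increasing order and rejecting any under which an Accept and a Reject string meet in one state with the same remainder; add a state when all current targets are rejected. Accepting states are where Accept strings end.
a: 0a undefined. 0a->0: no, bb/abb meet in 0 with "bb" left. Open state 1: 0a->1.
b: 0b undefined. 0b->0: ok.
c: 0c undefined. 0c->0: no, bb/bc meet in 0. 0c->1: ok.
aa: 1a undefined. 1a->0: no, bb/aaaa meet in 0. 1a->1: ok.
ab: 1b undefined. 1b->0: no, bb/bbab meet in 0. 1b->1: ok.
ac: 1c undefined. 1c->0: no, bb/aac meet in 0. 1c->1: ok.
All examples now run through 2 states with every (state, symbol) defined. Accept strings end in {0}, Reject strings end in {1}; accept={0}.

states=2 start=0 accept={0} delta: 0a->1 0b->0 0c->1 1a->1 1b->1 1c->1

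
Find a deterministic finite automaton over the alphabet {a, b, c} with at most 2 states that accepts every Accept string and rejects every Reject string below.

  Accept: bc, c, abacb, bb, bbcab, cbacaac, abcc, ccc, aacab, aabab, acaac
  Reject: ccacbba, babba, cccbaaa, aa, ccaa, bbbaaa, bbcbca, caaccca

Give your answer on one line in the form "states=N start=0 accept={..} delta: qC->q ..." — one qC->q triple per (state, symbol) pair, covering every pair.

State merging on the prefix tree: take the shortest (then alphabetical) example prefix whose next move is undefined and point that move at state 0, else 1, else 2, ...; a target is out if some Accept/Reject pair would then sit in one state with the same input left (inseparable). If every existing state is out, open a new one.
a: 0a undefined. 0a->0: ok.
b: 0b undefined. 0b->0: no, bb/babba meet in 0. Open state 1: 0b->1.
c: 0c undefined. 0c->0: no, c/aa meet in 0. 0c->1: ok.
ba: 1a undefined. 1a->0: ok.
bb: 1b undefined. 1b->0: no, abacb/babba meet in 0. 1b->1: ok.
bc: 1c undefined. 1c->0: no, bc/ccacbba meet in 0. 1c->1: ok.
All examples now run through 2 states with every (state, symbol) defined. Accept strings end in {1}, Reject strings end in {0}; accept={1}.

states=2 start=0 accept={1} delta: 0a->0 0b->1 0c->1 1a->0 1b->1 1c->1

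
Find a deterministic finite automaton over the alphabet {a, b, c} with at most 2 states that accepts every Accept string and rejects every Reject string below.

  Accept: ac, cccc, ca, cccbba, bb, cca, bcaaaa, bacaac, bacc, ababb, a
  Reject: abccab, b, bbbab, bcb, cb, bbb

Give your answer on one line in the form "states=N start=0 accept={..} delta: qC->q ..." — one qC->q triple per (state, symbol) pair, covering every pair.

Fold the examples into a partial DFA from state 0: repeatedly fix the first undefined (state, symbol) met by the shortest-then-alphabetical prefix, trying targets in increasing order and rejecting any under which an Accept and a Reject string meet in one state with the same remainder; add a state when all current targets are rejected. Accepting states are where Accept strings end.
a: 0a undefined. 0a->0: ok.
b: 0b undefined. 0b->0: no, bb/b meet in 0. Open state 1: 0b->1.
c: 0c undefined. 0c->0: ok.
ba: 1a undefined. 1a->0: ok.
bb: 1b undefined. 1b->0: ok.
bc: 1c undefined. 1c->0: ok.
All examples now run through 2 states with every (state, symbol) defined. Accept strings end in {0}, Reject strings end in {1}; accept={0}.

states=2 start=0 accept={0} delta: 0a->0 0b->1 0c->0 1a->0 1b->0 1c->0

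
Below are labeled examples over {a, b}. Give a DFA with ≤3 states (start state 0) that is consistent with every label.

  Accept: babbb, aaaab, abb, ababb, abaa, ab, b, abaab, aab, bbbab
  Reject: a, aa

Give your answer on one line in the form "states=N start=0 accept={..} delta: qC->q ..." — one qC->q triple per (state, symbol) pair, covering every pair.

Fold the examples into a partial DFA from state 0: repeatedly fix the first undefined (state, symbol) met by the shortest-then-alphabetical prefix, trying targets in increasing order and rejecting any under which an Accept and a Reject string meet in one state with the same remainder; add a state when all current targets are rejected. Accepting states are where Accept strings end.
a: 0a undefined. 0a->0: ok.
b: 0b undefined. 0b->0: no, babbb/a meet in 0. Open state 1: 0b->1.
ba: 1a undefined. 1a->0: no, abaa/a meet in 0. 1a->1: ok.
bb: 1b undefined. 1b->0: no, babbb/a meet in 0. 1b->1: ok.
All examples now run through 2 states with every (state, symbol) defined. Accept strings end in {1}, Reject strings end in {0}; accept={1}.

states=2 start=0 accept={1} delta: 0a->0 0b->1 1a->1 1b->1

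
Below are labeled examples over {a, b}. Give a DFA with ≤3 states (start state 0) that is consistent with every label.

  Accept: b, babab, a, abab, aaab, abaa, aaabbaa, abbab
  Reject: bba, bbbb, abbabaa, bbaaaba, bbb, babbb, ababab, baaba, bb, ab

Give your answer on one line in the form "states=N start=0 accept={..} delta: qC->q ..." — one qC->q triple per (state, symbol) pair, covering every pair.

states=3 start=0 accept={1} delta: 0a->1 0b->1 1a->2 1b->2 2a->0 2b->2

Fold the examples into a partial DFA from state 0: repeatedly fix the first undefined (state, symbol) met by the shortest-then-alphabetical prefix, trying targets in increasing order and rejecting any under which an Accept and a Reject string meet in one state with the same remainder; add a state when all current targets are rejected. Accepting states are where Accept strings end.
a: 0a undefined. 0a->0: no, b/ab meet in 0 with "b" left. Open state 1: 0a->1.
b: 0b undefined. 0b->0: no, b/bbbb meet in 0. 0b->1: ok.
aa: 1a undefined. 1a->0: no, aaab/bb meet in 1 with "b" left. 1a->1: no, aaab/bb meet in 1 with "b" left. Open state 2: 1a->2.
ab: 1b undefined. 1b->0: no, b/bba meet in 1. 1b->1: no, b/bbbb meet in 1. 1b->2: ok.
aaa: 2a undefined. 2a->0: ok.
abb: 2b undefined. 2b->0: no, b/bbbb meet in 1. 2b->1: no, b/bbb meet in 1. 2b->2: ok.
All examples now run through 3 states with every (state, symbol) defined. Accept strings end in {1}, Reject strings end in {0,2}; accept={1}.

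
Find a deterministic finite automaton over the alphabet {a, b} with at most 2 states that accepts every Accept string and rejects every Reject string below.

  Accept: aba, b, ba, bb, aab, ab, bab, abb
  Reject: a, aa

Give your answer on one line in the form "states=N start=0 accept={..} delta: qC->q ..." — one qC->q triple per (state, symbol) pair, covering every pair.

states=2 start=0 accept={1} delta: 0a->0 0b->1 1a->1 1b->1

State merging on the prefix tree: take the shortest (then alphabetical) example prefix whose next move is undefined and point that move at state 0, else 1, else 2, ...; a target is out if some Accept/Reject pair would then sit in one state with the same input left (inseparable). If every existing state is out, open a new one.
a: 0a undefined. 0a->0: ok.
b: 0b undefined. 0b->0: no, aba/a meet in 0. Open state 1: 0b->1.
ba: 1a undefined. 1a->0: no, aba/a meet in 0. 1a->1: ok.
bb: 1b undefined. 1b->0: no, bb/a meet in 0. 1b->1: ok.
All examples now run through 2 states with every (state, symbol) defined. Accept strings end in {1}, Reject strings end in {0}; accept={1}.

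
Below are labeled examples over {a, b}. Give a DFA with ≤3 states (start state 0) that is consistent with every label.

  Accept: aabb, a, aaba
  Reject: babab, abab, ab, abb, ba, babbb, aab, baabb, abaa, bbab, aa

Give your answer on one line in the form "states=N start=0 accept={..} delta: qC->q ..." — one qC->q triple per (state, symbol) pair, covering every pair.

states=3 start=0 accept={1} delta: 0a->1 0b->1 1a->2 1b->2 2a->1 2b->0

Grow the machine one transition at a time. Run the examples from 0; the earliest place one falls off (shortest prefix, ties alphabetical) gets sent to the lowest-numbered state that keeps every Accept/Reject pair distinguishable — a pair clashes when both reach the same state with identical unread suffix — and to a fresh state only if none does.
a: 0a undefined. 0a->0: no, aabb/abb meet in 0 with "bb" left. Open state 1: 0a->1.
b: 0b undefined. 0b->0: no, aabb/baabb meet in 1 with "abb" left. 0b->1: ok.
aa: 1a undefined. 1a->0: no, aabb/ab meet in 1 with "b" left. 1a->1: no, aabb/abb meet in 1 with "bb" left. Open state 2: 1a->2.
ab: 1b undefined. 1b->0: no, a/abb meet in 1. 1b->1: no, a/ab meet in 1. 1b->2: ok.
aab: 2b undefined. 2b->0: ok.
aba: 2a undefined. 2a->0: no, aabb/abab meet in 1. 2a->1: ok.
All examples now run through 3 states with every (state, symbol) defined. Accept strings end in {1}, Reject strings end in {0,2}; accept={1}.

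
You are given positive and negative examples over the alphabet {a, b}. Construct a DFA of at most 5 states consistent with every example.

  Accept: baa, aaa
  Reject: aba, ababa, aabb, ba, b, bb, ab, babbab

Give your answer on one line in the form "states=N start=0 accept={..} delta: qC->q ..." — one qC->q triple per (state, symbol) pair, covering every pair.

states=3 start=0 accept={0} delta: 0a->0 0b->1 1a->2 1b->1 2a->0 2b->1

State merging on the prefix tree: take the shortest (then alphabetical) example prefix whose next move is undefined and point that move at state 0, else 1, else 2, ...; a target is out if some Accept/Reject pair would then sit in one state with the same input left (inseparable). If every existing state is out, open a new one.
a: 0a undefined. 0a->0: ok.
b: 0b undefined. 0b->0: no, baa/aba meet in 0. Open state 1: 0b->1.
ba: 1a undefined. 1a->0: no, baa/aba meet in 0. 1a->1: no, baa/aba meet in 1. Open state 2: 1a->2.
bb: 1b undefined. 1b->0: no, aaa/aabb meet in 0. 1b->1: ok.
baa: 2a undefined. 2a->0: ok.
bab: 2b undefined. 2b->0: no, baa/ababa meet in 0. 2b->1: ok.
All examples now run through 3 states with every (state, symbol) defined. Accept strings end in {0}, Reject strings end in {1,2}; accept={0}.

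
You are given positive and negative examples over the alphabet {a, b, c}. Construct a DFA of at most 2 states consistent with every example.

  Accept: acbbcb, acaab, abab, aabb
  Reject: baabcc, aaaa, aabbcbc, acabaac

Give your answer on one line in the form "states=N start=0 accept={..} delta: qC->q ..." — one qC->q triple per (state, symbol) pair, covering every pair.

states=2 start=0 accept={1} delta: 0a->0 0b->1 0c->0 1a->0 1b->1 1c->0

State merging on the prefix tree: take the shortest (then alphabetical) example prefix whose next move is undefined and point that move at state 0, else 1, else 2, ...; a target is out if some Accept/Reject pair would then sit in one state with the same input left (inseparable). If every existing state is out, open a new one.
a: 0a undefined. 0a->0: ok.
b: 0b undefined. 0b->0: no, abab/aaaa meet in 0. Open state 1: 0b->1.
ac: 0c undefined. 0c->0: ok.
ba: 1a undefined. 1a->0: ok.
aabb: 1b undefined. 1b->0: no, aabb/aaaa meet in 0. 1b->1: ok.
aabbc: 1c undefined. 1c->0: ok.
All examples now run through 2 states with every (state, symbol) defined. Accept strings end in {1}, Reject strings end in {0}; accept={1}.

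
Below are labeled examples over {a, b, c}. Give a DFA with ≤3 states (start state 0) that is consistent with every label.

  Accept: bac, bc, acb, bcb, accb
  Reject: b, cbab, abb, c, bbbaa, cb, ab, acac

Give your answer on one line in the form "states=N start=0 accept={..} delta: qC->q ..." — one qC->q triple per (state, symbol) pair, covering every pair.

states=3 start=0 accept={2} delta: 0a->1 0b->1 0c->0 1a->1 1b->0 1c->2 2a->0 2b->2 2c->2

State merging on the prefix tree: take the shortest (then alphabetical) example prefix whose next move is undefined and point that move at state 0, else 1, else 2, ...; a target is out if some Accept/Reject pair would then sit in one state with the same input left (inseparable). If every existing state is out, open a new one.
a: 0a undefined. 0a->0: no, acb/cb meet in 0 with "cb" left. Open state 1: 0a->1.
b: 0b undefined. 0b->0: no, bc/c meet in 0 with "c" left. 0b->1: ok.
c: 0c undefined. 0c->0: ok.
ab: 1b undefined. 1b->0: ok.
ac: 1c undefined. 1c->0: no, bc/c meet in 0. 1c->1: no, bac/acac meet in 1 with "ac" left. Open state 2: 1c->2.
ba: 1a undefined. 1a->0: no, bac/c meet in 0. 1a->1: ok.
aca: 2a undefined. 2a->0: ok.
acb: 2b undefined. 2b->0: no, acb/cbab meet in 0. 2b->1: no, acb/b meet in 1. 2b->2: ok.
acc: 2c undefined. 2c->0: no, accb/b meet in 1. 2c->1: no, accb/cbab meet in 0. 2c->2: ok.
All examples now run through 3 states with every (state, symbol) defined. Accept strings end in {2}, Reject strings end in {0,1}; accept={2}.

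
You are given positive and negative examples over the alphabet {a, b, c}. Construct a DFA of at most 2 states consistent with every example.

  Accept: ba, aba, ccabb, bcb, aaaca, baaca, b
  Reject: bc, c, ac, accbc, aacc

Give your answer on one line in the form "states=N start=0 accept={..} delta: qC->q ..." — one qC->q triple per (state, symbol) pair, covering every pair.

State merging on the prefix tree: take the shortest (then alphabetical) example prefix whose next move is undefined and point that move at state 0, else 1, else 2, ...; a target is out if some Accept/Reject pair would then sit in one state with the same input left (inseparable). If every existing state is out, open a new one.
a: 0a undefined. 0a->0: ok.
b: 0b undefined. 0b->0: ok.
c: 0c undefined. 0c->0: no, ba/bc meet in 0. Open state 1: 0c->1.
cc: 1c undefined. 1c->0: no, ba/aacc meet in 0. 1c->1: ok.
bcb: 1b undefined. 1b->0: ok.
cca: 1a undefined. 1a->0: ok.
All examples now run through 2 states with every (state, symbol) defined. Accept strings end in {0}, Reject strings end in {1}; accept={0}.

states=2 start=0 accept={0} delta: 0a->0 0b->0 0c->1 1a->0 1b->0 1c->1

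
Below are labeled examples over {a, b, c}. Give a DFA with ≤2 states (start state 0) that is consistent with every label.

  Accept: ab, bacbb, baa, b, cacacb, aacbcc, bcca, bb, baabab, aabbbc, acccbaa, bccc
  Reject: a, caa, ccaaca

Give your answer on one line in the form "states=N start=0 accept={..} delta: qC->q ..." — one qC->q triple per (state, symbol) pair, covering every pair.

State merging on the prefix tree: take the shortest (then alphabetical) example prefix whose next move is undefined and point that move at state 0, else 1, else 2, ...; a target is out if some Accept/Reject pair would then sit in one state with the same input left (inseparable). If every existing state is out, open a new one.
a: 0a undefined. 0a->0: ok.
b: 0b undefined. 0b->0: no, ab/a meet in 0. Open state 1: 0b->1.
c: 0c undefined. 0c->0: ok.
ba: 1a undefined. 1a->0: no, baa/a meet in 0. 1a->1: ok.
bb: 1b undefined. 1b->0: no, bb/a meet in 0. 1b->1: ok.
bc: 1c undefined. 1c->0: no, aacbcc/a meet in 0. 1c->1: ok.
All examples now run through 2 states with every (state, symbol) defined. Accept strings end in {1}, Reject strings end in {0}; accept={1}.

states=2 start=0 accept={1} delta: 0a->0 0b->1 0c->0 1a->1 1b->1 1c->1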